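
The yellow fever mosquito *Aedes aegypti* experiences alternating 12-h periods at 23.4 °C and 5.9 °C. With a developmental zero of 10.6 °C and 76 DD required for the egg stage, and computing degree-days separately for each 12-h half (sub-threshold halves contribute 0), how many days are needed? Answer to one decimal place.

11.9 days

Day half: max(0, 23.4 − 10.6) × 0.5 = 12.8 × 0.5 = 6.40 DD.
Night half: max(0, 5.9 − 10.6) × 0.5 = 0.0 × 0.5 = 0.00 DD.
Per 24 h: 6.40 DD/day.
Duration = 76 / 6.40 = 11.875 ≈ 11.9 days.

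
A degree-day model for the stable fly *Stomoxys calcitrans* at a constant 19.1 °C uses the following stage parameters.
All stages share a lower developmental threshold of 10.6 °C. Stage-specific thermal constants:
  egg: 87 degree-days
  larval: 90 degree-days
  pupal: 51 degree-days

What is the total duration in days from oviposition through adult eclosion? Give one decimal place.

26.8 days

Daily accumulation at 19.1 °C = 19.1 − 10.6 = 8.5 DD/day.
Total K = 87 + 90 + 51 = 228 DD.
Total duration = 228 / 8.5 = 26.824 ≈ 26.8 days.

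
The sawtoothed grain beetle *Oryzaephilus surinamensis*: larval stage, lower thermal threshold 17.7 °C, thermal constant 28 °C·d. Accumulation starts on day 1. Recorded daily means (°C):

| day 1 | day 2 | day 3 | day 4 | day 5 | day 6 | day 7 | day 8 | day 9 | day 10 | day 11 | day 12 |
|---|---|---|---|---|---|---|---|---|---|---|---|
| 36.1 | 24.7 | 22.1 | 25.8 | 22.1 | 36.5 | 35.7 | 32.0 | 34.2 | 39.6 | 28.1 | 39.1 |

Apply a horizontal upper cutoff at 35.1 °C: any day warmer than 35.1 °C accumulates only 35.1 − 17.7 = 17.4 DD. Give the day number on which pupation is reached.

day 3

Daily DD above 17.7 °C (capped at 17.4): 17.4, 7.0, 4.4, 8.1, 4.4, 17.4, 17.4, 14.3, 16.5, 17.4, 10.4, 17.4.
Cumulative: 17.4, 24.4, 28.8, 36.9, 41.3, 58.7, 76.1, 90.4, 106.9, 124.3, 134.7, 152.1.
The total first reaches 28 DD on day 3.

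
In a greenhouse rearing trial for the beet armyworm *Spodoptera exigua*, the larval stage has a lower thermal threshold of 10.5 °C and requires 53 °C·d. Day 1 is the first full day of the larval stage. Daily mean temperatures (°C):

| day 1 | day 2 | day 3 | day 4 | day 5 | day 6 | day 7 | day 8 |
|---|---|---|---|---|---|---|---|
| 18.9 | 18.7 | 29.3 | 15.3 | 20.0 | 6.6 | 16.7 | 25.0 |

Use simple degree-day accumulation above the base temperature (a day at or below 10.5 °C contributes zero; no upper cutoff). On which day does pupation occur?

day 7

Daily DD above 10.5 °C: 8.4, 8.2, 18.8, 4.8, 9.5, 0.0, 6.2, 14.5.
Cumulative: 8.4, 16.6, 35.4, 40.2, 49.7, 49.7, 55.9, 70.4.
The total first reaches 53 DD on day 7.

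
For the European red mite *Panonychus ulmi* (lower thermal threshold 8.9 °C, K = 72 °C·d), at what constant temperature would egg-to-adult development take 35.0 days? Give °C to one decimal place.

11.0 °C

Required daily accumulation = 72 / 35.0 = 2.057 DD/day.
T = T_base + 2.057 = 8.9 + 2.057 = 10.957 ≈ 11.0 °C.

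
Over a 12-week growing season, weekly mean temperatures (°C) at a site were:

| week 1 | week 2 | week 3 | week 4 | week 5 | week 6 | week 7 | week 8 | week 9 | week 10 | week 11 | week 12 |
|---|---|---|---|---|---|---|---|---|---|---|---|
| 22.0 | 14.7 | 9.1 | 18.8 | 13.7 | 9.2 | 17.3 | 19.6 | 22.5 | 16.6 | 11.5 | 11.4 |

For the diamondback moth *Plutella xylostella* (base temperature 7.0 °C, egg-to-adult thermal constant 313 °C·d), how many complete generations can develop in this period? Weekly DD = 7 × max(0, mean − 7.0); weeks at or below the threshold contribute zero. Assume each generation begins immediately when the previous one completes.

2 generations

Weekly DD (7 × max(0, T̄ − 7.0)): 105.0, 53.9, 14.7, 82.6, 46.9, 15.4, 72.1, 88.2, 108.5, 67.2, 31.5, 30.8.
Season total = 716.8 DD.
Complete generations = ⌊716.8 / 313⌋ = 2.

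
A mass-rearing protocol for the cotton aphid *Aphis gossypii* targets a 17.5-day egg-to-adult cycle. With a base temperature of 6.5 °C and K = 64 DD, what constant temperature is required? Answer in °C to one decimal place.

Required daily accumulation = 64 / 17.5 = 3.657 DD/day.
T = T_base + 3.657 = 6.5 + 3.657 = 10.157 ≈ 10.2 °C.

10.2 °C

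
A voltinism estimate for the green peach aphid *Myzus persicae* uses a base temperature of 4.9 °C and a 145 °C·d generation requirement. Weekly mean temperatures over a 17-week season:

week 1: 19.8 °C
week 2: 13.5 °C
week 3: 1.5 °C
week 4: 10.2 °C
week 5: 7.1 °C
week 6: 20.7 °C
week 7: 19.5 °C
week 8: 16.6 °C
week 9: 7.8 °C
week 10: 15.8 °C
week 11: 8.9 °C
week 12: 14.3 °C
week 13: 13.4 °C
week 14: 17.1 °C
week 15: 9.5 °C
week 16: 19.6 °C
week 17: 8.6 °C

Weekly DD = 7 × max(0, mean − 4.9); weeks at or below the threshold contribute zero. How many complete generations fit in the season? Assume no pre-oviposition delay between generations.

6 generations

Weekly DD (7 × max(0, T̄ − 4.9)): 104.3, 60.2, 0.0, 37.1, 15.4, 110.6, 102.2, 81.9, 20.3, 76.3, 28.0, 65.8, 59.5, 85.4, 32.2, 102.9, 25.9.
Season total = 1008.0 DD.
Complete generations = ⌊1008.0 / 145⌋ = 6.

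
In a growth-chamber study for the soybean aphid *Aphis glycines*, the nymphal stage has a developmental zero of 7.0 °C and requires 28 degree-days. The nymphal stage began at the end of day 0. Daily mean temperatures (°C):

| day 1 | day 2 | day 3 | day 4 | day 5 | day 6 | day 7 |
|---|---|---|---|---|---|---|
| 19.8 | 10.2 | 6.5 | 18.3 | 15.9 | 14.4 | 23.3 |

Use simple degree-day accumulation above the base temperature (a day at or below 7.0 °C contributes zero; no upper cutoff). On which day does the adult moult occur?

Daily DD above 7.0 °C: 12.8, 3.2, 0.0, 11.3, 8.9, 7.4, 16.3.
Cumulative: 12.8, 16.0, 16.0, 27.3, 36.2, 43.6, 59.9.
The total first reaches 28 DD on day 5.

day 5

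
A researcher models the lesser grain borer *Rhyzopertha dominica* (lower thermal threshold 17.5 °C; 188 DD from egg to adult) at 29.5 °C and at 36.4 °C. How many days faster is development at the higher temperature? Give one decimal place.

5.7 days

At 29.5 °C: 188 / (29.5 − 17.5) = 188 / 12.0 = 15.667 d.
At 36.4 °C: 188 / (36.4 − 17.5) = 188 / 18.9 = 9.947 d.
Difference = |15.667 − 9.947| = 5.720 ≈ 5.7 days.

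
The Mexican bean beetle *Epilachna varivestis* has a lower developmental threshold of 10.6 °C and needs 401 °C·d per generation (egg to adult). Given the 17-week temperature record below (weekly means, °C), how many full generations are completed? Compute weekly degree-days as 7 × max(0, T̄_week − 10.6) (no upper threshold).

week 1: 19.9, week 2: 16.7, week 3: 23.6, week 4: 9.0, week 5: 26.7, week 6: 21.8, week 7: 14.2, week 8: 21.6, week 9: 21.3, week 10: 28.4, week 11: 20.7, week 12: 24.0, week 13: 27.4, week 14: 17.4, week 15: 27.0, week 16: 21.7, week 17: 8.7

Weekly DD (7 × max(0, T̄ − 10.6)): 65.1, 42.7, 91.0, 0.0, 112.7, 78.4, 25.2, 77.0, 74.9, 124.6, 70.7, 93.8, 117.6, 47.6, 114.8, 77.7, 0.0.
Season total = 1213.8 DD.
Complete generations = ⌊1213.8 / 401⌋ = 3.

3 generations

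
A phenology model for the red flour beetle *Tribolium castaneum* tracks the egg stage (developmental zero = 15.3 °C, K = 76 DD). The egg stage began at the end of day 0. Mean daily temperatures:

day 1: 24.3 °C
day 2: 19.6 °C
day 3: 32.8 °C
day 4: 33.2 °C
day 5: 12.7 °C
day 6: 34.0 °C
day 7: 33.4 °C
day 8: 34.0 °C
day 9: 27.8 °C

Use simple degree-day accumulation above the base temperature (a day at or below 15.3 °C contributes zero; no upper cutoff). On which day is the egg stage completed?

day 7

Daily DD above 15.3 °C: 9.0, 4.3, 17.5, 17.9, 0.0, 18.7, 18.1, 18.7, 12.5.
Cumulative: 9.0, 13.3, 30.8, 48.7, 48.7, 67.4, 85.5, 104.2, 116.7.
The total first reaches 76 DD on day 7.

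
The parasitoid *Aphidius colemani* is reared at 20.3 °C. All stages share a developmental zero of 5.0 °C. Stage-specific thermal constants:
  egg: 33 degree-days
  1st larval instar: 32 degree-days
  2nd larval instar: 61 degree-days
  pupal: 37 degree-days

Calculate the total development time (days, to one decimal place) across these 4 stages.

10.7 days

Daily accumulation at 20.3 °C = 20.3 − 5.0 = 15.3 DD/day.
Total K = 33 + 32 + 61 + 37 = 163 DD.
Total duration = 163 / 15.3 = 10.654 ≈ 10.7 days.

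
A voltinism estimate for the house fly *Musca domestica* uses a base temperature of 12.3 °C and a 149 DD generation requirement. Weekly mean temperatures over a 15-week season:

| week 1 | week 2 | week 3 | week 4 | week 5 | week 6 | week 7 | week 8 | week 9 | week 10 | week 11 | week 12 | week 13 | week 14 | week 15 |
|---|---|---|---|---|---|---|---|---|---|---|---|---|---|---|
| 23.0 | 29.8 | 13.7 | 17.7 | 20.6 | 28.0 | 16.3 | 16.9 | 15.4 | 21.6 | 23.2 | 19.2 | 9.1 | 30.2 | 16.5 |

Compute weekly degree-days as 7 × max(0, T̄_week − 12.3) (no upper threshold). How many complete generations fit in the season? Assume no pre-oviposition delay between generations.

5 generations

Weekly DD (7 × max(0, T̄ − 12.3)): 74.9, 122.5, 9.8, 37.8, 58.1, 109.9, 28.0, 32.2, 21.7, 65.1, 76.3, 48.3, 0.0, 125.3, 29.4.
Season total = 839.3 DD.
Complete generations = ⌊839.3 / 149⌋ = 5.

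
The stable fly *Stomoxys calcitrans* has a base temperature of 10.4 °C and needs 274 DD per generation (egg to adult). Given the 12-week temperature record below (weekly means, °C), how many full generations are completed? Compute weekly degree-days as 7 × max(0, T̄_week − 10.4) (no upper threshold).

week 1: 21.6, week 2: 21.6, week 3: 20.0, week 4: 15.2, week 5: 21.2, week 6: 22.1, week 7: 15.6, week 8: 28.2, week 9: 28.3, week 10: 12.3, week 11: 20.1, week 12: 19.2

Weekly DD (7 × max(0, T̄ − 10.4)): 78.4, 78.4, 67.2, 33.6, 75.6, 81.9, 36.4, 124.6, 125.3, 13.3, 67.9, 61.6.
Season total = 844.2 DD.
Complete generations = ⌊844.2 / 274⌋ = 3.

3 generations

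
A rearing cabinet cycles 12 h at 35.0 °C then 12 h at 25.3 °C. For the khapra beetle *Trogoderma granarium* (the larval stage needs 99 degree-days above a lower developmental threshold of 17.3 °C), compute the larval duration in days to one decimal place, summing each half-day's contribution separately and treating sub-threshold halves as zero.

7.7 days

Day half: max(0, 35.0 − 17.3) × 0.5 = 17.7 × 0.5 = 8.85 DD.
Night half: max(0, 25.3 − 17.3) × 0.5 = 8.0 × 0.5 = 4.00 DD.
Per 24 h: 12.85 DD/day.
Duration = 99 / 12.85 = 7.704 ≈ 7.7 days.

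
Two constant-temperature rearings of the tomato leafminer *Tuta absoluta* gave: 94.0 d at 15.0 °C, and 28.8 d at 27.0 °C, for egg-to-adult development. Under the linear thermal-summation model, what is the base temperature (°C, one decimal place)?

Equal thermal constants: D₁(T₁ − T_b) = D₂(T₂ − T_b).
94.0·(15.0 − T_b) = 28.8·(27.0 − T_b)
T_b = (94.0·15.0 − 28.8·27.0) / (94.0 − 28.8) = 632.40 / 65.2 = 9.699 °C ≈ 9.7 °C.

9.7 °C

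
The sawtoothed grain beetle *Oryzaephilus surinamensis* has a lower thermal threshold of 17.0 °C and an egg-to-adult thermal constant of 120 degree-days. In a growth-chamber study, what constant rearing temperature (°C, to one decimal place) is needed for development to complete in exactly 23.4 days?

22.1 °C

Required daily accumulation = 120 / 23.4 = 5.128 DD/day.
T = T_base + 5.128 = 17.0 + 5.128 = 22.128 ≈ 22.1 °C.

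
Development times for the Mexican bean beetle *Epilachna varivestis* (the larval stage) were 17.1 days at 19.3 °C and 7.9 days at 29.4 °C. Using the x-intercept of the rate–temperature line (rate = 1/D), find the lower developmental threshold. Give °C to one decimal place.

10.6 °C

Equal thermal constants: D₁(T₁ − T_b) = D₂(T₂ − T_b).
17.1·(19.3 − T_b) = 7.9·(29.4 − T_b)
T_b = (17.1·19.3 − 7.9·29.4) / (17.1 − 7.9) = 97.77 / 9.2 = 10.627 °C ≈ 10.6 °C.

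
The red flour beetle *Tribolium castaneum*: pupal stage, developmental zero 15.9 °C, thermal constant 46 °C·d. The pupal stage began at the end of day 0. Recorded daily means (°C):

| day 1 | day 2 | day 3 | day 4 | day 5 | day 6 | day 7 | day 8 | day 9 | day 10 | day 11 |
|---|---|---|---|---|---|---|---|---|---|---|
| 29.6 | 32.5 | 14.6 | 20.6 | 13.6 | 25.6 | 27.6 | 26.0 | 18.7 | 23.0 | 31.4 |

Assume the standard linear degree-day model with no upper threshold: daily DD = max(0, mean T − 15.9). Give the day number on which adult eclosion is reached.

day 7

Daily DD above 15.9 °C: 13.7, 16.6, 0.0, 4.7, 0.0, 9.7, 11.7, 10.1, 2.8, 7.1, 15.5.
Cumulative: 13.7, 30.3, 30.3, 35.0, 35.0, 44.7, 56.4, 66.5, 69.3, 76.4, 91.9.
The total first reaches 46 DD on day 7.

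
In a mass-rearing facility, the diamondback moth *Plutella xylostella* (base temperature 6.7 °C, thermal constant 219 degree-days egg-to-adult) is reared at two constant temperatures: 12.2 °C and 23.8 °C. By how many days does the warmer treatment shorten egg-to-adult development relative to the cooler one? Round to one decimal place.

At 12.2 °C: 219 / (12.2 − 6.7) = 219 / 5.5 = 39.818 d.
At 23.8 °C: 219 / (23.8 − 6.7) = 219 / 17.1 = 12.807 d.
Difference = |39.818 − 12.807| = 27.011 ≈ 27.0 days.

27.0 days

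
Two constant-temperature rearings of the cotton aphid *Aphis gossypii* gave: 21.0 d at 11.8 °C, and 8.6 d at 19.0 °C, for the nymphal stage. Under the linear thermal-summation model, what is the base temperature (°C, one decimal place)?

Equal thermal constants: D₁(T₁ − T_b) = D₂(T₂ − T_b).
21.0·(11.8 − T_b) = 8.6·(19.0 − T_b)
T_b = (21.0·11.8 − 8.6·19.0) / (21.0 − 8.6) = 84.40 / 12.4 = 6.806 °C ≈ 6.8 °C.

6.8 °C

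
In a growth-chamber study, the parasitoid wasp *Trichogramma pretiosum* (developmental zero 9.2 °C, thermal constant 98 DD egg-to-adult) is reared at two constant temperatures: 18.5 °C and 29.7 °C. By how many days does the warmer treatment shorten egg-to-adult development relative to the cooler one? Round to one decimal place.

At 18.5 °C: 98 / (18.5 − 9.2) = 98 / 9.3 = 10.538 d.
At 29.7 °C: 98 / (29.7 − 9.2) = 98 / 20.5 = 4.780 d.
Difference = |10.538 − 4.780| = 5.757 ≈ 5.8 days.

5.8 days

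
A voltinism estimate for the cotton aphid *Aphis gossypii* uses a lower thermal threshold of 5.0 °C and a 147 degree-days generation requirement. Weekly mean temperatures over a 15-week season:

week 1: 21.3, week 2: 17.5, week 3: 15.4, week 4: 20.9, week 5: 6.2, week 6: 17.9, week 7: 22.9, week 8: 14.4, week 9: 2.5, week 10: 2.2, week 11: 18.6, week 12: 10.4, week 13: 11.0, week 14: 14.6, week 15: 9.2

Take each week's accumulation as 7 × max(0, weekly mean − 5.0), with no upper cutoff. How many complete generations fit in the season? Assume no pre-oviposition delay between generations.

Weekly DD (7 × max(0, T̄ − 5.0)): 114.1, 87.5, 72.8, 111.3, 8.4, 90.3, 125.3, 65.8, 0.0, 0.0, 95.2, 37.8, 42.0, 67.2, 29.4.
Season total = 947.1 DD.
Complete generations = ⌊947.1 / 147⌋ = 6.

6 generations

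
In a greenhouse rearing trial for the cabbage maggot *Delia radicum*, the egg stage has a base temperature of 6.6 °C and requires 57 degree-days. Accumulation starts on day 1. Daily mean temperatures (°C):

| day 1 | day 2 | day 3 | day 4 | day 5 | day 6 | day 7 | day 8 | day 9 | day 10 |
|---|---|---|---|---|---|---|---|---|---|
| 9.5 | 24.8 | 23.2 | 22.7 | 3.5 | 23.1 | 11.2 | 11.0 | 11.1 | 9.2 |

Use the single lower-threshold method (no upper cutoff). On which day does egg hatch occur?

Daily DD above 6.6 °C: 2.9, 18.2, 16.6, 16.1, 0.0, 16.5, 4.6, 4.4, 4.5, 2.6.
Cumulative: 2.9, 21.1, 37.7, 53.8, 53.8, 70.3, 74.9, 79.3, 83.8, 86.4.
The total first reaches 57 DD on day 6.

day 6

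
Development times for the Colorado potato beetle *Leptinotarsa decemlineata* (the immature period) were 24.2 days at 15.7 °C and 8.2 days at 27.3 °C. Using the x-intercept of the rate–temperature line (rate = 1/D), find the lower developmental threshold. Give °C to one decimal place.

9.8 °C

Equal thermal constants: D₁(T₁ − T_b) = D₂(T₂ − T_b).
24.2·(15.7 − T_b) = 8.2·(27.3 − T_b)
T_b = (24.2·15.7 − 8.2·27.3) / (24.2 − 8.2) = 156.08 / 16.0 = 9.755 °C ≈ 9.8 °C.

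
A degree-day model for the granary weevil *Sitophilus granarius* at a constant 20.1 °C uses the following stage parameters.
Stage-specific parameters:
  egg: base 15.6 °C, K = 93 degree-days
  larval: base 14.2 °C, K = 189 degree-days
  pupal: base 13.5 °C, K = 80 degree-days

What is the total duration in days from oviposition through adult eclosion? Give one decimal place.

egg: 93 / (20.1 − 15.6) = 93 / 4.5 = 20.667 d.
larval: 189 / (20.1 − 14.2) = 189 / 5.9 = 32.034 d.
pupal: 80 / (20.1 − 13.5) = 80 / 6.6 = 12.121 d.
Sum = 64.822 ≈ 64.8 days.

64.8 days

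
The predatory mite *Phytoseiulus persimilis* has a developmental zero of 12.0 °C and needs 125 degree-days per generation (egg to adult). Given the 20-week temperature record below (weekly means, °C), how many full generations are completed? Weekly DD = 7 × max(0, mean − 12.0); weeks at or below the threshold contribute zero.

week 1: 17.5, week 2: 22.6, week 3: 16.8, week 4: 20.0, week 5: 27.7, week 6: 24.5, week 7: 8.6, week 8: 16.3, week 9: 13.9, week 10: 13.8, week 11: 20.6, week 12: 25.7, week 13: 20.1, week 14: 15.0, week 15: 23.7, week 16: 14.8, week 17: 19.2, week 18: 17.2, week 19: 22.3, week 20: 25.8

Weekly DD (7 × max(0, T̄ − 12.0)): 38.5, 74.2, 33.6, 56.0, 109.9, 87.5, 0.0, 30.1, 13.3, 12.6, 60.2, 95.9, 56.7, 21.0, 81.9, 19.6, 50.4, 36.4, 72.1, 96.6.
Season total = 1046.5 DD.
Complete generations = ⌊1046.5 / 125⌋ = 8.

8 generations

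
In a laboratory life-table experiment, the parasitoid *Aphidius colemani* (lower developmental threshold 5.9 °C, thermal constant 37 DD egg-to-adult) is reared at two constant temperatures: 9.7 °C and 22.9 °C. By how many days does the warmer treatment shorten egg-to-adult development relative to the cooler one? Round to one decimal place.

At 9.7 °C: 37 / (9.7 − 5.9) = 37 / 3.8 = 9.737 d.
At 22.9 °C: 37 / (22.9 − 5.9) = 37 / 17.0 = 2.176 d.
Difference = |9.737 − 2.176| = 7.560 ≈ 7.6 days.

7.6 days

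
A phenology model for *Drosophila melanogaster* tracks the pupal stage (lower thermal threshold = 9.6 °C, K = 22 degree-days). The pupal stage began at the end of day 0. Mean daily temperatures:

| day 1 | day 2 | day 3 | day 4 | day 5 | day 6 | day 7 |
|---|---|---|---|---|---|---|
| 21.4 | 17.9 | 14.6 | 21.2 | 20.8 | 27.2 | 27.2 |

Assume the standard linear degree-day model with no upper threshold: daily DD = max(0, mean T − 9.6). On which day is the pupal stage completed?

Daily DD above 9.6 °C: 11.8, 8.3, 5.0, 11.6, 11.2, 17.6, 17.6.
Cumulative: 11.8, 20.1, 25.1, 36.7, 47.9, 65.5, 83.1.
The total first reaches 22 DD on day 3.

day 3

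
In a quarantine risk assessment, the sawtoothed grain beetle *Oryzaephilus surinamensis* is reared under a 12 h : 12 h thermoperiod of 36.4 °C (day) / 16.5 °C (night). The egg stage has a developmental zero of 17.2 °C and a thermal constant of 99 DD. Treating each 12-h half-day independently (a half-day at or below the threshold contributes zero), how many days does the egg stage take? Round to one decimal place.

10.3 days

Day half: max(0, 36.4 − 17.2) × 0.5 = 19.2 × 0.5 = 9.60 DD.
Night half: max(0, 16.5 − 17.2) × 0.5 = 0.0 × 0.5 = 0.00 DD.
Per 24 h: 9.60 DD/day.
Duration = 99 / 9.60 = 10.312 ≈ 10.3 days.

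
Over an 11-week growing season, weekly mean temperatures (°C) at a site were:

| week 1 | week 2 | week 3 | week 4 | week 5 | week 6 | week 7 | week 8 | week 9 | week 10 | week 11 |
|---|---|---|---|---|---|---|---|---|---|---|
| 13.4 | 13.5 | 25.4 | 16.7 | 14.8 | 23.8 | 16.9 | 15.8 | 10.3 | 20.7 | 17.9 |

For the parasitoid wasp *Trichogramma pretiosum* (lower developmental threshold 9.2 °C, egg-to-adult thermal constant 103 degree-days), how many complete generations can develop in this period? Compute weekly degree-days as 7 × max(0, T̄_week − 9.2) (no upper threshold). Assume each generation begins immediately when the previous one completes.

Weekly DD (7 × max(0, T̄ − 9.2)): 29.4, 30.1, 113.4, 52.5, 39.2, 102.2, 53.9, 46.2, 7.7, 80.5, 60.9.
Season total = 616.0 DD.
Complete generations = ⌊616.0 / 103⌋ = 5.

5 generations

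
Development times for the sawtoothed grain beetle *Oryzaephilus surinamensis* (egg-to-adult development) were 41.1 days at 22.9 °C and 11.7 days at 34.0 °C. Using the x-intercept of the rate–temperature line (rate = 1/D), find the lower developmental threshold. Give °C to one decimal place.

Linear rate model ⇒ the product D·(T − T_b) is constant across temperatures.
41.1·(22.9 − T_b) = 11.7·(34.0 − T_b)
T_b = (41.1·22.9 − 11.7·34.0) / (41.1 − 11.7) = 543.39 / 29.4 = 18.483 °C ≈ 18.5 °C.

18.5 °C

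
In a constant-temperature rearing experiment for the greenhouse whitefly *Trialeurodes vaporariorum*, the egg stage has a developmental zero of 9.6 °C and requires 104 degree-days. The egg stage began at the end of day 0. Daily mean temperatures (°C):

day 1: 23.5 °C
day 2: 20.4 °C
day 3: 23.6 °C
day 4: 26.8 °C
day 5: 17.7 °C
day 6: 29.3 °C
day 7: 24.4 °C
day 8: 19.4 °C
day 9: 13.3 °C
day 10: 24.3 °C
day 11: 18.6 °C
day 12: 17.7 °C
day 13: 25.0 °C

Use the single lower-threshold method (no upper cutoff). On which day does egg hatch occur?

Daily DD above 9.6 °C: 13.9, 10.8, 14.0, 17.2, 8.1, 19.7, 14.8, 9.8, 3.7, 14.7, 9.0, 8.1, 15.4.
Cumulative: 13.9, 24.7, 38.7, 55.9, 64.0, 83.7, 98.5, 108.3, 112.0, 126.7, 135.7, 143.8, 159.2.
The total first reaches 104 DD on day 8.

day 8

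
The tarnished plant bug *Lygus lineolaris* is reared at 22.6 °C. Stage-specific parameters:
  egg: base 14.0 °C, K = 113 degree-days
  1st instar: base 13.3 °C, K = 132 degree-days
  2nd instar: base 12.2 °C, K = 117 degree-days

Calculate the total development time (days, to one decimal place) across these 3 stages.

egg: 113 / (22.6 − 14.0) = 113 / 8.6 = 13.140 d.
1st instar: 132 / (22.6 − 13.3) = 132 / 9.3 = 14.194 d.
2nd instar: 117 / (22.6 − 12.2) = 117 / 10.4 = 11.250 d.
Sum = 38.583 ≈ 38.6 days.

38.6 days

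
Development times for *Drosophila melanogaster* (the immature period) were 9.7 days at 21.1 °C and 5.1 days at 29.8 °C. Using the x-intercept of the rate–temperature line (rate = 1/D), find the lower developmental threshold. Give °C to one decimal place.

11.5 °C

Equal thermal constants: D₁(T₁ − T_b) = D₂(T₂ − T_b).
9.7·(21.1 − T_b) = 5.1·(29.8 − T_b)
T_b = (9.7·21.1 − 5.1·29.8) / (9.7 − 5.1) = 52.69 / 4.6 = 11.454 °C ≈ 11.5 °C.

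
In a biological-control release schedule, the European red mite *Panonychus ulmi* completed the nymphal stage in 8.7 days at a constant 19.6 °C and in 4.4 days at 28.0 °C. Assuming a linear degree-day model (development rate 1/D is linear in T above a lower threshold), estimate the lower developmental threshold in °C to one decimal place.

Equal thermal constants: D₁(T₁ − T_b) = D₂(T₂ − T_b).
8.7·(19.6 − T_b) = 4.4·(28.0 − T_b)
T_b = (8.7·19.6 − 4.4·28.0) / (8.7 − 4.4) = 47.32 / 4.3 = 11.005 °C ≈ 11.0 °C.

11.0 °C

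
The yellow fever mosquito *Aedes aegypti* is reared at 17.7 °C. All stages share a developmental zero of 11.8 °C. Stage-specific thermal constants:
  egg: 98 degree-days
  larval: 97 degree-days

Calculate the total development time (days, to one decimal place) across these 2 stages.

33.1 days

Daily accumulation at 17.7 °C = 17.7 − 11.8 = 5.9 DD/day.
Total K = 98 + 97 = 195 DD.
Total duration = 195 / 5.9 = 33.051 ≈ 33.1 days.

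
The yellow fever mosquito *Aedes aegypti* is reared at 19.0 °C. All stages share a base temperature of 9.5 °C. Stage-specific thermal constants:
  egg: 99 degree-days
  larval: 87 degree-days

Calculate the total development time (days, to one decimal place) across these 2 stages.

19.6 days

Daily accumulation at 19.0 °C = 19.0 − 9.5 = 9.5 DD/day.
Total K = 99 + 87 = 186 DD.
Total duration = 186 / 9.5 = 19.579 ≈ 19.6 days.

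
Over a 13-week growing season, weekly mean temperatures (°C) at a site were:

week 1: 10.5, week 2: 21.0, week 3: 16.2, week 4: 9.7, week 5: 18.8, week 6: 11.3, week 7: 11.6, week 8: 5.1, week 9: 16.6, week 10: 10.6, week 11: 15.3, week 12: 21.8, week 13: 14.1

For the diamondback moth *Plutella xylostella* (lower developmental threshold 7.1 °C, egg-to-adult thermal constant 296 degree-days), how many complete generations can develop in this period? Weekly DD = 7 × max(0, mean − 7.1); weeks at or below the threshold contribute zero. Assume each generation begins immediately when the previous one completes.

Weekly DD (7 × max(0, T̄ − 7.1)): 23.8, 97.3, 63.7, 18.2, 81.9, 29.4, 31.5, 0.0, 66.5, 24.5, 57.4, 102.9, 49.0.
Season total = 646.1 DD.
Complete generations = ⌊646.1 / 296⌋ = 2.

2 generations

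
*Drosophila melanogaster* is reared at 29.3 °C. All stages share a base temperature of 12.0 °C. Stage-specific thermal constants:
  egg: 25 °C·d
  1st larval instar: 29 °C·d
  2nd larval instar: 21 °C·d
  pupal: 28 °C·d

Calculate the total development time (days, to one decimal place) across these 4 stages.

Daily accumulation at 29.3 °C = 29.3 − 12.0 = 17.3 DD/day.
Total K = 25 + 29 + 21 + 28 = 103 DD.
Total duration = 103 / 17.3 = 5.954 ≈ 6.0 days.

6.0 days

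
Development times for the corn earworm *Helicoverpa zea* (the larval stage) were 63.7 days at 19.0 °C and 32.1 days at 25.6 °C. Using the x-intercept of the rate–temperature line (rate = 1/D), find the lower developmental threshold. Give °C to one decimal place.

Linear rate model ⇒ the product D·(T − T_b) is constant across temperatures.
63.7·(19.0 − T_b) = 32.1·(25.6 − T_b)
T_b = (63.7·19.0 − 32.1·25.6) / (63.7 − 32.1) = 388.54 / 31.6 = 12.296 °C ≈ 12.3 °C.

12.3 °C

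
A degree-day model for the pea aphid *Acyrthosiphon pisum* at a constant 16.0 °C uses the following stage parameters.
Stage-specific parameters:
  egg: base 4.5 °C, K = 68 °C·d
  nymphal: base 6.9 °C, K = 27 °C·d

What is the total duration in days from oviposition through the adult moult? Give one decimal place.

8.9 days

egg: 68 / (16.0 − 4.5) = 68 / 11.5 = 5.913 d.
nymphal: 27 / (16.0 − 6.9) = 27 / 9.1 = 2.967 d.
Sum = 8.880 ≈ 8.9 days.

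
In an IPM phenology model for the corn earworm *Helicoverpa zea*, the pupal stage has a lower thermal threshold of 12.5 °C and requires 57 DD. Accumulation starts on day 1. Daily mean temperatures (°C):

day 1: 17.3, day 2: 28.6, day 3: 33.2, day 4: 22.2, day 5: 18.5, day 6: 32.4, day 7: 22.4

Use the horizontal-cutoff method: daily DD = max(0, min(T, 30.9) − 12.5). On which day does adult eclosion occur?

Daily DD above 12.5 °C (capped at 18.4): 4.8, 16.1, 18.4, 9.7, 6.0, 18.4, 9.9.
Cumulative: 4.8, 20.9, 39.3, 49.0, 55.0, 73.4, 83.3.
The total first reaches 57 DD on day 6.

day 6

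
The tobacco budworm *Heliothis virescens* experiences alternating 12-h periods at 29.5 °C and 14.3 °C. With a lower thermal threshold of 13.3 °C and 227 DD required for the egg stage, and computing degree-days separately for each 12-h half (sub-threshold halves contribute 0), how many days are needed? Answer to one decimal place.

26.4 days

Day half: max(0, 29.5 − 13.3) × 0.5 = 16.2 × 0.5 = 8.10 DD.
Night half: max(0, 14.3 − 13.3) × 0.5 = 1.0 × 0.5 = 0.50 DD.
Per 24 h: 8.60 DD/day.
Duration = 227 / 8.60 = 26.395 ≈ 26.4 days.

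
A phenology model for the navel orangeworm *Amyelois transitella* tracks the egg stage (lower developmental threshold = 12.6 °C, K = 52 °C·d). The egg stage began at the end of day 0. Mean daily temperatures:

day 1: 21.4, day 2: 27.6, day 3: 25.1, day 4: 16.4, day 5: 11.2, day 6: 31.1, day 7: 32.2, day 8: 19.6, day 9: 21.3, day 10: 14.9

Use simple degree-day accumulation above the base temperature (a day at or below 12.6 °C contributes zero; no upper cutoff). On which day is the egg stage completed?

Daily DD above 12.6 °C: 8.8, 15.0, 12.5, 3.8, 0.0, 18.5, 19.6, 7.0, 8.7, 2.3.
Cumulative: 8.8, 23.8, 36.3, 40.1, 40.1, 58.6, 78.2, 85.2, 93.9, 96.2.
The total first reaches 52 DD on day 6.

day 6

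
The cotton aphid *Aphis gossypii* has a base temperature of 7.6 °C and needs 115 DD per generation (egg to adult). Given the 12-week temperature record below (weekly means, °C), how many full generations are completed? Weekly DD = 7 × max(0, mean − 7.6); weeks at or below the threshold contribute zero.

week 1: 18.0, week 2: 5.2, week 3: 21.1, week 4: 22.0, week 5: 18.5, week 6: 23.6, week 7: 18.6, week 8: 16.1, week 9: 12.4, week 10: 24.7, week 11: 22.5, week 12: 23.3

8 generations

Weekly DD (7 × max(0, T̄ − 7.6)): 72.8, 0.0, 94.5, 100.8, 76.3, 112.0, 77.0, 59.5, 33.6, 119.7, 104.3, 109.9.
Season total = 960.4 DD.
Complete generations = ⌊960.4 / 115⌋ = 8.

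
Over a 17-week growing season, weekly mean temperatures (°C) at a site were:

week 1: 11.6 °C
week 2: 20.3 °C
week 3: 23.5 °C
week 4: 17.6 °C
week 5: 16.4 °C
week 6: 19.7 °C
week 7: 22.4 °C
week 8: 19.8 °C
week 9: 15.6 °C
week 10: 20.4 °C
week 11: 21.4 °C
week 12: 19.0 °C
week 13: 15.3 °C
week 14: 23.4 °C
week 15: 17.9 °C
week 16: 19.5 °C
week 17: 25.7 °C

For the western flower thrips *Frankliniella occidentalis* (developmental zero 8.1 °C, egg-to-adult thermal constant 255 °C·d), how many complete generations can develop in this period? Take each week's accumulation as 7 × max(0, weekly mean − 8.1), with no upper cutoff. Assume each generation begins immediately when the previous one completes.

5 generations

Weekly DD (7 × max(0, T̄ − 8.1)): 24.5, 85.4, 107.8, 66.5, 58.1, 81.2, 100.1, 81.9, 52.5, 86.1, 93.1, 76.3, 50.4, 107.1, 68.6, 79.8, 123.2.
Season total = 1342.6 DD.
Complete generations = ⌊1342.6 / 255⌋ = 5.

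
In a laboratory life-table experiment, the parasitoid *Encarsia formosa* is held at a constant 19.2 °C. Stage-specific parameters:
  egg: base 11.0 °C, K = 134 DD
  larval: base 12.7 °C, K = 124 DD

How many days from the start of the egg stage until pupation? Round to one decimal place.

egg: 134 / (19.2 − 11.0) = 134 / 8.2 = 16.341 d.
larval: 124 / (19.2 − 12.7) = 124 / 6.5 = 19.077 d.
Sum = 35.418 ≈ 35.4 days.

35.4 days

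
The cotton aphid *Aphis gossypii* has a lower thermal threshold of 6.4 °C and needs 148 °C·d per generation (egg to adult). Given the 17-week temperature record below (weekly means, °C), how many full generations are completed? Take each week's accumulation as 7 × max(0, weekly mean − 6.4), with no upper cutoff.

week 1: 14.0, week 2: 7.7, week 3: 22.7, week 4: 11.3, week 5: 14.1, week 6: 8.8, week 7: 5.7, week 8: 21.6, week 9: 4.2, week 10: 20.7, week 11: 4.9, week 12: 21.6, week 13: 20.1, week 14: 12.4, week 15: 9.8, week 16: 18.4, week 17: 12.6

Weekly DD (7 × max(0, T̄ − 6.4)): 53.2, 9.1, 114.1, 34.3, 53.9, 16.8, 0.0, 106.4, 0.0, 100.1, 0.0, 106.4, 95.9, 42.0, 23.8, 84.0, 43.4.
Season total = 883.4 DD.
Complete generations = ⌊883.4 / 148⌋ = 5.

5 generations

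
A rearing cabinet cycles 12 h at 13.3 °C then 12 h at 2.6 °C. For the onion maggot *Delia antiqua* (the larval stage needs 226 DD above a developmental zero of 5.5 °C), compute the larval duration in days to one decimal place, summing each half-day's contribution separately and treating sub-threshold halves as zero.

Day half: max(0, 13.3 − 5.5) × 0.5 = 7.8 × 0.5 = 3.90 DD.
Night half: max(0, 2.6 − 5.5) × 0.5 = 0.0 × 0.5 = 0.00 DD.
Per 24 h: 3.90 DD/day.
Duration = 226 / 3.90 = 57.949 ≈ 57.9 days.

57.9 days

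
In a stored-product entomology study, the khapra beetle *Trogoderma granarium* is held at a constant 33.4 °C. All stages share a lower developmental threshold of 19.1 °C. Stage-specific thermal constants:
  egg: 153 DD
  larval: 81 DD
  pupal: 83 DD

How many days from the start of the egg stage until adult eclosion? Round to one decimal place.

Daily accumulation at 33.4 °C = 33.4 − 19.1 = 14.3 DD/day.
Total K = 153 + 81 + 83 = 317 DD.
Total duration = 317 / 14.3 = 22.168 ≈ 22.2 days.

22.2 days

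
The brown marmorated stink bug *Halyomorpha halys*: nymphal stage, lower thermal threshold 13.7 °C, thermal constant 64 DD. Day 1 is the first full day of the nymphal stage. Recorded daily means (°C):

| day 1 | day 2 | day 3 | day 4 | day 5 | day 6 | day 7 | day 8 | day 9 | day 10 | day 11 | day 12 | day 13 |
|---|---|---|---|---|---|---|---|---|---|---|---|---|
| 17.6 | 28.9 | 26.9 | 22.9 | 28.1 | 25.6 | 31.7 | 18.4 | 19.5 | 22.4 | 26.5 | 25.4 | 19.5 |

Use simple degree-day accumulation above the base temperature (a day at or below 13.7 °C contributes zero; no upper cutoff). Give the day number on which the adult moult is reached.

day 6

Daily DD above 13.7 °C: 3.9, 15.2, 13.2, 9.2, 14.4, 11.9, 18.0, 4.7, 5.8, 8.7, 12.8, 11.7, 5.8.
Cumulative: 3.9, 19.1, 32.3, 41.5, 55.9, 67.8, 85.8, 90.5, 96.3, 105.0, 117.8, 129.5, 135.3.
The total first reaches 64 DD on day 6.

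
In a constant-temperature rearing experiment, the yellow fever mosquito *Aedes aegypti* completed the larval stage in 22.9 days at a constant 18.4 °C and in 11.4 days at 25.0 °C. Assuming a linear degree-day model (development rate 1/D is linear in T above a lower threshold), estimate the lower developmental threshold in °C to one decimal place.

11.9 °C

Linear rate model ⇒ the product D·(T − T_b) is constant across temperatures.
22.9·(18.4 − T_b) = 11.4·(25.0 − T_b)
T_b = (22.9·18.4 − 11.4·25.0) / (22.9 − 11.4) = 136.36 / 11.5 = 11.857 °C ≈ 11.9 °C.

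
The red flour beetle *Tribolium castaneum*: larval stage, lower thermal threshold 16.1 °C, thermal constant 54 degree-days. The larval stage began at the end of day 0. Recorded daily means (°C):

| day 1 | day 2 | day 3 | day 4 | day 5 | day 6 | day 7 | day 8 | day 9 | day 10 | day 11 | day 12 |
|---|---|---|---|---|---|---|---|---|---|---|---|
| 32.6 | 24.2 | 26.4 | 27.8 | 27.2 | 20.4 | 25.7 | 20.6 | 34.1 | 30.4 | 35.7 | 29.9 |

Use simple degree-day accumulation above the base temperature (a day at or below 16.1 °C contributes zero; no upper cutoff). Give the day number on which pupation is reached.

Daily DD above 16.1 °C: 16.5, 8.1, 10.3, 11.7, 11.1, 4.3, 9.6, 4.5, 18.0, 14.3, 19.6, 13.8.
Cumulative: 16.5, 24.6, 34.9, 46.6, 57.7, 62.0, 71.6, 76.1, 94.1, 108.4, 128.0, 141.8.
The total first reaches 54 DD on day 5.

day 5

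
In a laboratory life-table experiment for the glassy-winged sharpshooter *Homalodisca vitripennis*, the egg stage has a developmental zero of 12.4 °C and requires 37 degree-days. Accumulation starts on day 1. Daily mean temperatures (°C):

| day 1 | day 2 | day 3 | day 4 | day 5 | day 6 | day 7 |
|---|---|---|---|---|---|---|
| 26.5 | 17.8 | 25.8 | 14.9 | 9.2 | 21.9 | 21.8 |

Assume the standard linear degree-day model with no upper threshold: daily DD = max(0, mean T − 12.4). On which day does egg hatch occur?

day 6

Daily DD above 12.4 °C: 14.1, 5.4, 13.4, 2.5, 0.0, 9.5, 9.4.
Cumulative: 14.1, 19.5, 32.9, 35.4, 35.4, 44.9, 54.3.
The total first reaches 37 DD on day 6.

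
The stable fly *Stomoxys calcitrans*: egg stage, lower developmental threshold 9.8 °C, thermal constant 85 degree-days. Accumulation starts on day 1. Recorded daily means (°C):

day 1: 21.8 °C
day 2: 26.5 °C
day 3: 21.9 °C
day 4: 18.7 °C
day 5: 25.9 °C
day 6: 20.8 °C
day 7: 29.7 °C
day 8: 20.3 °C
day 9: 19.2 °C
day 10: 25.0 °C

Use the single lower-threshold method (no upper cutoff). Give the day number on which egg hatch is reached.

Daily DD above 9.8 °C: 12.0, 16.7, 12.1, 8.9, 16.1, 11.0, 19.9, 10.5, 9.4, 15.2.
Cumulative: 12.0, 28.7, 40.8, 49.7, 65.8, 76.8, 96.7, 107.2, 116.6, 131.8.
The total first reaches 85 DD on day 7.

day 7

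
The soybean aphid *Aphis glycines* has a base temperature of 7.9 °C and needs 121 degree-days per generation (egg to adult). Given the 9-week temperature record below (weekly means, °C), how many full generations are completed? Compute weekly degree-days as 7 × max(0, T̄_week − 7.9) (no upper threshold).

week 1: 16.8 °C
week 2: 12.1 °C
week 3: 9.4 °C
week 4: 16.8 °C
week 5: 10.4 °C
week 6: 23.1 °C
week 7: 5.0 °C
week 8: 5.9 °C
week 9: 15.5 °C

2 generations

Weekly DD (7 × max(0, T̄ − 7.9)): 62.3, 29.4, 10.5, 62.3, 17.5, 106.4, 0.0, 0.0, 53.2.
Season total = 341.6 DD.
Complete generations = ⌊341.6 / 121⌋ = 2.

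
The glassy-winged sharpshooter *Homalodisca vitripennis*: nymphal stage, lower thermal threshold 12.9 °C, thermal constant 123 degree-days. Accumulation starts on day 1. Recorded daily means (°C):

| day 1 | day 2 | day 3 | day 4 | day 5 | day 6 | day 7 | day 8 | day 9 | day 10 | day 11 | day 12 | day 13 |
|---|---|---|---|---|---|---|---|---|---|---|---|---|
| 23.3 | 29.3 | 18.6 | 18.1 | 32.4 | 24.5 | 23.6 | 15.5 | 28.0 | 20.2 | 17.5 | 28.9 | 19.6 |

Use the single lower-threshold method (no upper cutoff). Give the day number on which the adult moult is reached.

Daily DD above 12.9 °C: 10.4, 16.4, 5.7, 5.2, 19.5, 11.6, 10.7, 2.6, 15.1, 7.3, 4.6, 16.0, 6.7.
Cumulative: 10.4, 26.8, 32.5, 37.7, 57.2, 68.8, 79.5, 82.1, 97.2, 104.5, 109.1, 125.1, 131.8.
The total first reaches 123 DD on day 12.

day 12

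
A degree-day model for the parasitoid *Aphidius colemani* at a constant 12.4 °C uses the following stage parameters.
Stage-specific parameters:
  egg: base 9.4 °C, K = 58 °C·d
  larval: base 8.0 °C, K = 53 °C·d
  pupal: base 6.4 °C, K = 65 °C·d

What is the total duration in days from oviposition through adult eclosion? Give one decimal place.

egg: 58 / (12.4 − 9.4) = 58 / 3.0 = 19.333 d.
larval: 53 / (12.4 − 8.0) = 53 / 4.4 = 12.045 d.
pupal: 65 / (12.4 − 6.4) = 65 / 6.0 = 10.833 d.
Sum = 42.212 ≈ 42.2 days.

42.2 days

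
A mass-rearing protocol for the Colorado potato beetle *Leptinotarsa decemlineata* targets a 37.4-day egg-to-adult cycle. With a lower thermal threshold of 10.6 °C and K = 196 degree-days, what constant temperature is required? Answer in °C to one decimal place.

Required daily accumulation = 196 / 37.4 = 5.241 DD/day.
T = T_base + 5.241 = 10.6 + 5.241 = 15.841 ≈ 15.8 °C.

15.8 °C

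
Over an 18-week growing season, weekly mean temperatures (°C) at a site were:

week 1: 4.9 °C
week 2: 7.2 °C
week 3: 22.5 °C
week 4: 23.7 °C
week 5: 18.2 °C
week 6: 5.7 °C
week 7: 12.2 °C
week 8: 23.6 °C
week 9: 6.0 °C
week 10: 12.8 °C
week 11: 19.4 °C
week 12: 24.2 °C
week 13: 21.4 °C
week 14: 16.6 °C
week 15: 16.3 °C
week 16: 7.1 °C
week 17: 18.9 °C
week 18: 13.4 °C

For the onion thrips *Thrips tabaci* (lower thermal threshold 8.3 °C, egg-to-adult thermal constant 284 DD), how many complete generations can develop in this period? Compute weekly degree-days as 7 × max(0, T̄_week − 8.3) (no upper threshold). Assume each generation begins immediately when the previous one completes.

3 generations

Weekly DD (7 × max(0, T̄ − 8.3)): 0.0, 0.0, 99.4, 107.8, 69.3, 0.0, 27.3, 107.1, 0.0, 31.5, 77.7, 111.3, 91.7, 58.1, 56.0, 0.0, 74.2, 35.7.
Season total = 947.1 DD.
Complete generations = ⌊947.1 / 284⌋ = 3.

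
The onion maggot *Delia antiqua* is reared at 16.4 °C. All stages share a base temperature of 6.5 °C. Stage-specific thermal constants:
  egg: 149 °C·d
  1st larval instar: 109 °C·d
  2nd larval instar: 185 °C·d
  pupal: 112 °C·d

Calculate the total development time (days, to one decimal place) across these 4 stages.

56.1 days

Daily accumulation at 16.4 °C = 16.4 − 6.5 = 9.9 DD/day.
Total K = 149 + 109 + 185 + 112 = 555 DD.
Total duration = 555 / 9.9 = 56.061 ≈ 56.1 days.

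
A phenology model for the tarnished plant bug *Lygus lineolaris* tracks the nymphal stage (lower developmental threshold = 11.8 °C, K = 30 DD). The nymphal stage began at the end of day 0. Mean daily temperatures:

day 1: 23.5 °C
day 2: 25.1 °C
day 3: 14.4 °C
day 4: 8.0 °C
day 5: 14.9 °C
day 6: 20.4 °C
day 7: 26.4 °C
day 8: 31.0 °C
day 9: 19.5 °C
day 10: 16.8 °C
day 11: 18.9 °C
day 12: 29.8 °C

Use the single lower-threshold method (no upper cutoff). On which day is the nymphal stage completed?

day 5

Daily DD above 11.8 °C: 11.7, 13.3, 2.6, 0.0, 3.1, 8.6, 14.6, 19.2, 7.7, 5.0, 7.1, 18.0.
Cumulative: 11.7, 25.0, 27.6, 27.6, 30.7, 39.3, 53.9, 73.1, 80.8, 85.8, 92.9, 110.9.
The total first reaches 30 DD on day 5.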